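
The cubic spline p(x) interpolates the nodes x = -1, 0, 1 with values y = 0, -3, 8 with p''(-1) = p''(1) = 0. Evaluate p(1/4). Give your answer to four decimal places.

Put M_i = p'' at the i-th knot. Here h = (1, 1) and Δ = (-3, 11), so the interior equations h_(i-1)·M_(i-1) + 2(h_(i-1)+h_i)·M_i + h_i·M_(i+1) = 6(Δ_i − Δ_(i-1)) read
  1·M_0 + 4·M_1 + 1·M_2 = 6(Δ_1 - Δ_0) = 84
Natural end conditions: M_0 = M_2 = 0.
Solving: M_0 = 0, M_1 = 21, M_2 = 0.
On [0, 1], p(x) = -3 + 4·x + 21/2·x² - 7/2·x³.
With x = 1/4: p(1/4) = -179/128.

-1.3984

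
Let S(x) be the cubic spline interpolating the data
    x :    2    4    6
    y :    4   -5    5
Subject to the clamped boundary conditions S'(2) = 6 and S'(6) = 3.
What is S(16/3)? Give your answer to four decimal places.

Write m_i for S''(x_i). With h_i = 2, 2 and divided differences Δ_i = -9/2, 5, the continuity of S' gives the tridiagonal system
  2·m_0 + 8·m_1 + 2·m_2 = 6(Δ_1 - Δ_0) = 57
Clamped end conditions give two more equations: 2h_0·m_0 + h_0·m_1 = 6(Δ_0 - S'(2)) = -63 and h_1·m_1 + 2h_1·m_2 = 6(S'(6) - Δ_1) = -12.
Solving: m_0 = -189/8, m_1 = 63/4, m_2 = -87/8.
On [4, 6], S(x) = -5 - 15/8·(x - 4) + 63/8·(x - 4)² - 71/32·(x - 4)³.
With (x - 4) = 4/3: S(16/3) = 67/54.

1.2407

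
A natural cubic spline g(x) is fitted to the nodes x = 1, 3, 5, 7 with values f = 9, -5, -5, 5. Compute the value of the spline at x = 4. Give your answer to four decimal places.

-6.8000

Put m_i = g'' at the i-th knot. Here h = (2, 2, 2) and Δ = (-7, 0, 5), so the interior equations h_(i-1)·m_(i-1) + 2(h_(i-1)+h_i)·m_i + h_i·m_(i+1) = 6(Δ_i − Δ_(i-1)) read
  2·m_0 + 8·m_1 + 2·m_2 = 6(Δ_1 - Δ_0) = 42
  2·m_1 + 8·m_2 + 2·m_3 = 6(Δ_2 - Δ_1) = 30
Natural end conditions: m_0 = m_3 = 0.
Solving the tridiagonal system: m_0 = 0, m_1 = 23/5, m_2 = 13/5, m_3 = 0.
On [3, 5], g(x) = -5 - 59/15·(x - 3) + 23/10·(x - 3)² - 1/6·(x - 3)³.
With (x - 3) = 1: g(4) = -34/5.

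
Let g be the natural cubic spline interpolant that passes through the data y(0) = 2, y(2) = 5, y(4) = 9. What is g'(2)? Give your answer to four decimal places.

With σ_i denoting the second derivative at x_i, h_i = 2, 2, and Δ_i = (y_(i+1) − y_i)/h_i = 3/2, 2:
  2·σ_0 + 8·σ_1 + 2·σ_2 = 6(Δ_1 - Δ_0) = 3
Natural end conditions: σ_0 = σ_2 = 0.
Solving: σ_0 = 0, σ_1 = 3/8, σ_2 = 0.
On [2, 4], g'(x) = b_1 + 2c_1·(x - 2) + 3d_1·(x - 2)² with b_1 = Δ_1 - h_1(2σ_1 + σ_2)/6 = 7/4, c_1 = σ_1/2 = 3/16, d_1 = (σ_2 - σ_1)/(6h_1) = -1/32. So g'(2) = 7/4.

1.7500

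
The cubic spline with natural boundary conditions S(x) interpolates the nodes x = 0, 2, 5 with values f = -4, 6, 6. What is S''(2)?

-3

With M_i denoting the second derivative at x_i, h_i = 2, 3, and Δ_i = (y_(i+1) − y_i)/h_i = 5, 0:
  2·M_0 + 10·M_1 + 3·M_2 = 6(Δ_1 - Δ_0) = -30
Natural end conditions: M_0 = M_2 = 0.
Solving: M_0 = 0, M_1 = -3, M_2 = 0.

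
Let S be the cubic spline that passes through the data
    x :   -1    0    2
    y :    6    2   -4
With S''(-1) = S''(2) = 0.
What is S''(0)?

Write σ_i for S''(x_i). With h_i = 1, 2 and divided differences Δ_i = -4, -3, the continuity of S' gives the tridiagonal system
  1·σ_0 + 6·σ_1 + 2·σ_2 = 6(Δ_1 - Δ_0) = 6
Natural end conditions: σ_0 = σ_2 = 0.
Hence σ_0 = 0, σ_1 = 1, σ_2 = 0.

1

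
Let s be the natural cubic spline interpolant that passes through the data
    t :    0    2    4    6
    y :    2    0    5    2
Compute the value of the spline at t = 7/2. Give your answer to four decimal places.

Let σ_i = s''(x_i). Step sizes h_i = 2, 2, 2; slopes of the chords Δ_i = (y_(i+1) - y_i)/h_i = -1, 5/2, -3/2.
  2·σ_0 + 8·σ_1 + 2·σ_2 = 6(Δ_1 - Δ_0) = 21
  2·σ_1 + 8·σ_2 + 2·σ_3 = 6(Δ_2 - Δ_1) = -24
Natural end conditions: σ_0 = σ_3 = 0.
Solving: σ_0 = 0, σ_1 = 18/5, σ_2 = -39/10, σ_3 = 0.
On [2, 4], s(t) = 0 + 7/5·(t - 2) + 9/5·(t - 2)² - 5/8·(t - 2)³.
With (t - 2) = 3/2: s(7/2) = 1293/320.

4.0406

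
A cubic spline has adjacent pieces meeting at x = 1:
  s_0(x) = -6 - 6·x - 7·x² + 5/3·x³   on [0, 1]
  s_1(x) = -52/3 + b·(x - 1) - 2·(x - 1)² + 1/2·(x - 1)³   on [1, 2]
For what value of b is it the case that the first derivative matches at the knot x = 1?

-15

s_0'(x) = -6 - 14·x + 5·x², so s_0'(1) = -15. On the right, s_1'(1) = b, so b = -15.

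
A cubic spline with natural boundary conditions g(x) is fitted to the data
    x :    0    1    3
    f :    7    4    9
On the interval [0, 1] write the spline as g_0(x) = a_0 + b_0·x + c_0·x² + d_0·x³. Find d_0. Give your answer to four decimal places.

Put M_i = g'' at the i-th knot. Here h = (1, 2) and Δ = (-3, 5/2), so the interior equations h_(i-1)·M_(i-1) + 2(h_(i-1)+h_i)·M_i + h_i·M_(i+1) = 6(Δ_i − Δ_(i-1)) read
  1·M_0 + 6·M_1 + 2·M_2 = 6(Δ_1 - Δ_0) = 33
Natural end conditions: M_0 = M_2 = 0.
Hence M_0 = 0, M_1 = 11/2, M_2 = 0.
On [0, 1], with g_0(x) = a_0 + b_0·x + c_0·x² + d_0·x³: c_0 = M_0/2 = 0, d_0 = (M_1 - M_0)/(6h_0) = 11/12, b_0 = Δ_0 - h_0(2M_0 + M_1)/6 = -47/12.

0.9167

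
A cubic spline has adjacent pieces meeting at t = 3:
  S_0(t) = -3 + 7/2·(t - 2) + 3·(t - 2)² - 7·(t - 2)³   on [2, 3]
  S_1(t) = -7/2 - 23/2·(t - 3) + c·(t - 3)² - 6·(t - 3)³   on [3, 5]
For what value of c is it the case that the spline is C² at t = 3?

S_0''(t) = 6 - 42·(t - 2), so S_0''(3) = -36. On the right, S_1''(3) = 2c, so c = -18.

-18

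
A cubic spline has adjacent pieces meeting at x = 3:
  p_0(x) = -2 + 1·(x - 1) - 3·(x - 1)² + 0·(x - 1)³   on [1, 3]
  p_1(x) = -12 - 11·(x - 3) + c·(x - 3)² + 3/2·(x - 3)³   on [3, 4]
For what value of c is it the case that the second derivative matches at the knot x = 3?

p_0''(x) = -6 + 0·(x - 1), so p_0''(3) = -6. On the right, p_1''(3) = 2c, so c = -3.

-3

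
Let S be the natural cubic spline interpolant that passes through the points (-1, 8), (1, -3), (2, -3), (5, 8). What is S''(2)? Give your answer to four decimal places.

2.1064

With M_i denoting the second derivative at x_i, h_i = 2, 1, 3, and Δ_i = (y_(i+1) − y_i)/h_i = -11/2, 0, 11/3:
  2·M_0 + 6·M_1 + 1·M_2 = 6(Δ_1 - Δ_0) = 33
  1·M_1 + 8·M_2 + 3·M_3 = 6(Δ_2 - Δ_1) = 22
Natural end conditions: M_0 = M_3 = 0.
Forward elimination and back-substitution give M_0 = 0, M_1 = 242/47, M_2 = 99/47, M_3 = 0.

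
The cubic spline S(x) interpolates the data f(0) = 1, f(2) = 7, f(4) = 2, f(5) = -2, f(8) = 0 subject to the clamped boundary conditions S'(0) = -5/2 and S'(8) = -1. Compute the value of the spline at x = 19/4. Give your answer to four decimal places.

-1.2780

With σ_i denoting the second derivative at x_i, h_i = 2, 2, 1, 3, and Δ_i = (y_(i+1) − y_i)/h_i = 3, -5/2, -4, 2/3:
  2·σ_0 + 8·σ_1 + 2·σ_2 = 6(Δ_1 - Δ_0) = -33
  2·σ_1 + 6·σ_2 + 1·σ_3 = 6(Δ_2 - Δ_1) = -9
  1·σ_2 + 8·σ_3 + 3·σ_4 = 6(Δ_3 - Δ_2) = 28
Clamped end conditions give two more equations: 2h_0·σ_0 + h_0·σ_1 = 6(Δ_0 - S'(0)) = 33 and h_3·σ_3 + 2h_3·σ_4 = 6(S'(8) - Δ_3) = -10.
Hence σ_0 = 943/80, σ_1 = -283/40, σ_2 = 1/80, σ_3 = 203/40, σ_4 = -1009/240.
On [4, 5], S(x) = 2 - 97/20·(x - 4) + 1/160·(x - 4)² + 27/32·(x - 4)³.
With (x - 4) = 3/4: S(19/4) = -13087/10240.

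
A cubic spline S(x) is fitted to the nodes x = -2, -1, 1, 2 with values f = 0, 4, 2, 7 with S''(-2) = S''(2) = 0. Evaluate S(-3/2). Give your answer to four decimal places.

With m_i denoting the second derivative at x_i, h_i = 1, 2, 1, and Δ_i = (y_(i+1) − y_i)/h_i = 4, -1, 5:
  1·m_0 + 6·m_1 + 2·m_2 = 6(Δ_1 - Δ_0) = -30
  2·m_1 + 6·m_2 + 1·m_3 = 6(Δ_2 - Δ_1) = 36
Natural end conditions: m_0 = m_3 = 0.
Hence m_0 = 0, m_1 = -63/8, m_2 = 69/8, m_3 = 0.
On [-2, -1], S(x) = 0 + 85/16·(x + 2) + 0·(x + 2)² - 21/16·(x + 2)³.
With (x + 2) = 1/2: S(-3/2) = 319/128.

2.4922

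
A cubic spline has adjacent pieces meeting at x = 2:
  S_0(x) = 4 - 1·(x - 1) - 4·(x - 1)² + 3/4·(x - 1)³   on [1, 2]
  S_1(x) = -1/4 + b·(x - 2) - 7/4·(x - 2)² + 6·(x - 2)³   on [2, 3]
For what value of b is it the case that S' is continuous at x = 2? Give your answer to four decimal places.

-6.7500

S_0'(x) = -1 - 8·(x - 1) + 9/4·(x - 1)², so S_0'(2) = -27/4. On the right, S_1'(2) = b, so b = -27/4.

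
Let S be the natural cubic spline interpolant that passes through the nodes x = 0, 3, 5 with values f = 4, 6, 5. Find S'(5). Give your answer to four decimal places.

Put m_i = S'' at the i-th knot. Here h = (3, 2) and Δ = (2/3, -1/2), so the interior equations h_(i-1)·m_(i-1) + 2(h_(i-1)+h_i)·m_i + h_i·m_(i+1) = 6(Δ_i − Δ_(i-1)) read
  3·m_0 + 10·m_1 + 2·m_2 = 6(Δ_1 - Δ_0) = -7
Natural end conditions: m_0 = m_2 = 0.
Solving: m_0 = 0, m_1 = -7/10, m_2 = 0.
On [3, 5], S'(x) = b_1 + 2c_1·(x - 3) + 3d_1·(x - 3)² with b_1 = Δ_1 - h_1(2m_1 + m_2)/6 = -1/30, c_1 = m_1/2 = -7/20, d_1 = (m_2 - m_1)/(6h_1) = 7/120. So S'(5) = -11/15.

-0.7333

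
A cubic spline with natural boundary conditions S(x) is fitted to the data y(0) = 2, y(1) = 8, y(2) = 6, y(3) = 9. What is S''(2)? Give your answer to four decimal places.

11.2000

Let M_i = S''(x_i). Step sizes h_i = 1, 1, 1; slopes of the chords Δ_i = (y_(i+1) - y_i)/h_i = 6, -2, 3.
  1·M_0 + 4·M_1 + 1·M_2 = 6(Δ_1 - Δ_0) = -48
  1·M_1 + 4·M_2 + 1·M_3 = 6(Δ_2 - Δ_1) = 30
Natural end conditions: M_0 = M_3 = 0.
Solving the tridiagonal system: M_0 = 0, M_1 = -74/5, M_2 = 56/5, M_3 = 0.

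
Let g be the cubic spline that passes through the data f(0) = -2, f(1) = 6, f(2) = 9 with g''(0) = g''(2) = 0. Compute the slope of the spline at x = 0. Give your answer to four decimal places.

Write M_i for g''(x_i). With h_i = 1, 1 and divided differences Δ_i = 8, 3, the continuity of g' gives the tridiagonal system
  1·M_0 + 4·M_1 + 1·M_2 = 6(Δ_1 - Δ_0) = -30
Natural end conditions: M_0 = M_2 = 0.
Solving the tridiagonal system: M_0 = 0, M_1 = -15/2, M_2 = 0.
On [0, 1], g'(x) = b_0 + 2c_0·x + 3d_0·x² with b_0 = Δ_0 - h_0(2M_0 + M_1)/6 = 37/4, c_0 = M_0/2 = 0, d_0 = (M_1 - M_0)/(6h_0) = -5/4. So g'(0) = 37/4.

9.2500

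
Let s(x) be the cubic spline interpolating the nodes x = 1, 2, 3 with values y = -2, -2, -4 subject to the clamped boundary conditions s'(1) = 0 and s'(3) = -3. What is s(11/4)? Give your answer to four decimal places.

-3.3008

Put m_i = s'' at the i-th knot. Here h = (1, 1) and Δ = (0, -2), so the interior equations h_(i-1)·m_(i-1) + 2(h_(i-1)+h_i)·m_i + h_i·m_(i+1) = 6(Δ_i − Δ_(i-1)) read
  1·m_0 + 4·m_1 + 1·m_2 = 6(Δ_1 - Δ_0) = -12
Clamped end conditions give two more equations: 2h_0·m_0 + h_0·m_1 = 6(Δ_0 - s'(1)) = 0 and h_1·m_1 + 2h_1·m_2 = 6(s'(3) - Δ_1) = -6.
Hence m_0 = 3/2, m_1 = -3, m_2 = -3/2.
On [2, 3], s(x) = -2 - 3/4·(x - 2) - 3/2·(x - 2)² + 1/4·(x - 2)³.
With (x - 2) = 3/4: s(11/4) = -845/256.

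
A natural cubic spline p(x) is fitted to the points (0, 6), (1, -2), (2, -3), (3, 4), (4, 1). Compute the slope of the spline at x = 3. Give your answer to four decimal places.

Write σ_i for p''(x_i). With h_i = 1, 1, 1, 1 and divided differences Δ_i = -8, -1, 7, -3, the continuity of p' gives the tridiagonal system
  1·σ_0 + 4·σ_1 + 1·σ_2 = 6(Δ_1 - Δ_0) = 42
  1·σ_1 + 4·σ_2 + 1·σ_3 = 6(Δ_2 - Δ_1) = 48
  1·σ_2 + 4·σ_3 + 1·σ_4 = 6(Δ_3 - Δ_2) = -60
Natural end conditions: σ_0 = σ_4 = 0.
Hence σ_0 = 0, σ_1 = 27/4, σ_2 = 15, σ_3 = -75/4, σ_4 = 0.
On [3, 4], p'(x) = b_3 + 2c_3·(x - 3) + 3d_3·(x - 3)² with b_3 = Δ_3 - h_3(2σ_3 + σ_4)/6 = 13/4, c_3 = σ_3/2 = -75/8, d_3 = (σ_4 - σ_3)/(6h_3) = 25/8. So p'(3) = 13/4.

3.2500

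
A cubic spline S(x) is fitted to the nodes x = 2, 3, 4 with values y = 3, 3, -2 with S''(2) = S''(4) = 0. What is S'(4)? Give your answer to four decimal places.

With m_i denoting the second derivative at x_i, h_i = 1, 1, and Δ_i = (y_(i+1) − y_i)/h_i = 0, -5:
  1·m_0 + 4·m_1 + 1·m_2 = 6(Δ_1 - Δ_0) = -30
Natural end conditions: m_0 = m_2 = 0.
Hence m_0 = 0, m_1 = -15/2, m_2 = 0.
On [3, 4], S'(x) = b_1 + 2c_1·(x - 3) + 3d_1·(x - 3)² with b_1 = Δ_1 - h_1(2m_1 + m_2)/6 = -5/2, c_1 = m_1/2 = -15/4, d_1 = (m_2 - m_1)/(6h_1) = 5/4. So S'(4) = -25/4.

-6.2500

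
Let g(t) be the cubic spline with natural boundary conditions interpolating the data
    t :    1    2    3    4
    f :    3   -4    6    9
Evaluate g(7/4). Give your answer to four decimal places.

Write M_i for g''(x_i). With h_i = 1, 1, 1 and divided differences Δ_i = -7, 10, 3, the continuity of g' gives the tridiagonal system
  1·M_0 + 4·M_1 + 1·M_2 = 6(Δ_1 - Δ_0) = 102
  1·M_1 + 4·M_2 + 1·M_3 = 6(Δ_2 - Δ_1) = -42
Natural end conditions: M_0 = M_3 = 0.
Forward elimination and back-substitution give M_0 = 0, M_1 = 30, M_2 = -18, M_3 = 0.
On [1, 2], g(t) = 3 - 12·(t - 1) + 0·(t - 1)² + 5·(t - 1)³.
With (t - 1) = 3/4: g(7/4) = -249/64.

-3.8906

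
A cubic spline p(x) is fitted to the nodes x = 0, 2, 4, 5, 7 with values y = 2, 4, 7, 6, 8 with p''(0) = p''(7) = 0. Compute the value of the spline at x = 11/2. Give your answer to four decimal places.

With M_i denoting the second derivative at x_i, h_i = 2, 2, 1, 2, and Δ_i = (y_(i+1) − y_i)/h_i = 1, 3/2, -1, 1:
  2·M_0 + 8·M_1 + 2·M_2 = 6(Δ_1 - Δ_0) = 3
  2·M_1 + 6·M_2 + 1·M_3 = 6(Δ_2 - Δ_1) = -15
  1·M_2 + 6·M_3 + 2·M_4 = 6(Δ_3 - Δ_2) = 12
Natural end conditions: M_0 = M_4 = 0.
Solving: M_0 = 0, M_1 = 309/256, M_2 = -213/64, M_3 = 327/128, M_4 = 0.
On [5, 7], p(x) = 6 - 45/64·(x - 5) + 327/256·(x - 5)² - 109/512·(x - 5)³.
With (x - 5) = 1/2: p(11/2) = 24335/4096.

5.9412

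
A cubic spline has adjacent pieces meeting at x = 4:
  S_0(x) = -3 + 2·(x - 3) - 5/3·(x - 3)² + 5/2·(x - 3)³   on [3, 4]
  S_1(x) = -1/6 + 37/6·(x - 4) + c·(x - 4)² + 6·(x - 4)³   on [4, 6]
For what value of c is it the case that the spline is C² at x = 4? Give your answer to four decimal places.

5.8333

S_0''(x) = -10/3 + 15·(x - 3), so S_0''(4) = 35/3. On the right, S_1''(4) = 2c, so c = 35/6.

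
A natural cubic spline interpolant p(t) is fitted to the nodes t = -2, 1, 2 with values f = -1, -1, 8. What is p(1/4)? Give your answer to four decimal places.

-4.3223

Let σ_i = p''(x_i). Step sizes h_i = 3, 1; slopes of the chords Δ_i = (y_(i+1) - y_i)/h_i = 0, 9.
  3·σ_0 + 8·σ_1 + 1·σ_2 = 6(Δ_1 - Δ_0) = 54
Natural end conditions: σ_0 = σ_2 = 0.
Solving: σ_0 = 0, σ_1 = 27/4, σ_2 = 0.
On [-2, 1], p(t) = -1 - 27/8·(t + 2) + 0·(t + 2)² + 3/8·(t + 2)³.
With (t + 2) = 9/4: p(1/4) = -2213/512.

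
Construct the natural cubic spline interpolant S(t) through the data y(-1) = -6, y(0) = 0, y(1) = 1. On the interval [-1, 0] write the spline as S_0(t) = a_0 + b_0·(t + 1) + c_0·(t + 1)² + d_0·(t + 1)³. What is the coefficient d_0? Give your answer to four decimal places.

-1.2500

Put M_i = S'' at the i-th knot. Here h = (1, 1) and Δ = (6, 1), so the interior equations h_(i-1)·M_(i-1) + 2(h_(i-1)+h_i)·M_i + h_i·M_(i+1) = 6(Δ_i − Δ_(i-1)) read
  1·M_0 + 4·M_1 + 1·M_2 = 6(Δ_1 - Δ_0) = -30
Natural end conditions: M_0 = M_2 = 0.
Solving: M_0 = 0, M_1 = -15/2, M_2 = 0.
On [-1, 0], with S_0(t) = a_0 + b_0·(t + 1) + c_0·(t + 1)² + d_0·(t + 1)³: c_0 = M_0/2 = 0, d_0 = (M_1 - M_0)/(6h_0) = -5/4, b_0 = Δ_0 - h_0(2M_0 + M_1)/6 = 29/4.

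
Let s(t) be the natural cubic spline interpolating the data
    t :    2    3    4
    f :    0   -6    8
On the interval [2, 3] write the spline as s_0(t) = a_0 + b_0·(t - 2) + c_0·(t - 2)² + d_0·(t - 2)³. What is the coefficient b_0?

-11

With σ_i denoting the second derivative at x_i, h_i = 1, 1, and Δ_i = (y_(i+1) − y_i)/h_i = -6, 14:
  1·σ_0 + 4·σ_1 + 1·σ_2 = 6(Δ_1 - Δ_0) = 120
Natural end conditions: σ_0 = σ_2 = 0.
Hence σ_0 = 0, σ_1 = 30, σ_2 = 0.
On [2, 3], with s_0(t) = a_0 + b_0·(t - 2) + c_0·(t - 2)² + d_0·(t - 2)³: c_0 = σ_0/2 = 0, d_0 = (σ_1 - σ_0)/(6h_0) = 5, b_0 = Δ_0 - h_0(2σ_0 + σ_1)/6 = -11.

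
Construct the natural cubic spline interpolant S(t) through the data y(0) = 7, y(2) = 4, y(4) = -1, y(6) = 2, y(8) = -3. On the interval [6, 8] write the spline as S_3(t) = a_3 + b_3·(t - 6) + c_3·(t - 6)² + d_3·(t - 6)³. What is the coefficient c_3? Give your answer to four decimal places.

-2.0625

With σ_i denoting the second derivative at x_i, h_i = 2, 2, 2, 2, and Δ_i = (y_(i+1) − y_i)/h_i = -3/2, -5/2, 3/2, -5/2:
  2·σ_0 + 8·σ_1 + 2·σ_2 = 6(Δ_1 - Δ_0) = -6
  2·σ_1 + 8·σ_2 + 2·σ_3 = 6(Δ_2 - Δ_1) = 24
  2·σ_2 + 8·σ_3 + 2·σ_4 = 6(Δ_3 - Δ_2) = -24
Natural end conditions: σ_0 = σ_4 = 0.
Solving the tridiagonal system: σ_0 = 0, σ_1 = -15/8, σ_2 = 9/2, σ_3 = -33/8, σ_4 = 0.
On [6, 8], with S_3(t) = a_3 + b_3·(t - 6) + c_3·(t - 6)² + d_3·(t - 6)³: c_3 = σ_3/2 = -33/16, d_3 = (σ_4 - σ_3)/(6h_3) = 11/32, b_3 = Δ_3 - h_3(2σ_3 + σ_4)/6 = 1/4.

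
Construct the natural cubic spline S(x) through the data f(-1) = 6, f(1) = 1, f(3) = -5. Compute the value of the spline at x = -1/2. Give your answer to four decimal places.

Write M_i for S''(x_i). With h_i = 2, 2 and divided differences Δ_i = -5/2, -3, the continuity of S' gives the tridiagonal system
  2·M_0 + 8·M_1 + 2·M_2 = 6(Δ_1 - Δ_0) = -3
Natural end conditions: M_0 = M_2 = 0.
Solving: M_0 = 0, M_1 = -3/8, M_2 = 0.
On [-1, 1], S(x) = 6 - 19/8·(x + 1) + 0·(x + 1)² - 1/32·(x + 1)³.
With (x + 1) = 1/2: S(-1/2) = 1231/256.

4.8086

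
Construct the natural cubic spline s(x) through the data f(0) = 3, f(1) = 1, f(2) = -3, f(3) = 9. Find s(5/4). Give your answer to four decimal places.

-0.5063

Put σ_i = s'' at the i-th knot. Here h = (1, 1, 1) and Δ = (-2, -4, 12), so the interior equations h_(i-1)·σ_(i-1) + 2(h_(i-1)+h_i)·σ_i + h_i·σ_(i+1) = 6(Δ_i − Δ_(i-1)) read
  1·σ_0 + 4·σ_1 + 1·σ_2 = 6(Δ_1 - Δ_0) = -12
  1·σ_1 + 4·σ_2 + 1·σ_3 = 6(Δ_2 - Δ_1) = 96
Natural end conditions: σ_0 = σ_3 = 0.
Solving the tridiagonal system: σ_0 = 0, σ_1 = -48/5, σ_2 = 132/5, σ_3 = 0.
On [1, 2], s(x) = 1 - 26/5·(x - 1) - 24/5·(x - 1)² + 6·(x - 1)³.
With (x - 1) = 1/4: s(5/4) = -81/160.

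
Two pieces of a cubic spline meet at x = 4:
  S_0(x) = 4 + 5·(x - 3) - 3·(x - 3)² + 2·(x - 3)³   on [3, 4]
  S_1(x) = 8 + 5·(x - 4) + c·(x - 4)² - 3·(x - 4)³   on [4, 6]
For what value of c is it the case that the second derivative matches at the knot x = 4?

S_0''(x) = -6 + 12·(x - 3), so S_0''(4) = 6. On the right, S_1''(4) = 2c, so c = 3.

3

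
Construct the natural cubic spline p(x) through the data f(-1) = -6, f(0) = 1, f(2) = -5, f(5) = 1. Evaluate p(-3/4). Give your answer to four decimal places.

-3.7896

Put M_i = p'' at the i-th knot. Here h = (1, 2, 3) and Δ = (7, -3, 2), so the interior equations h_(i-1)·M_(i-1) + 2(h_(i-1)+h_i)·M_i + h_i·M_(i+1) = 6(Δ_i − Δ_(i-1)) read
  1·M_0 + 6·M_1 + 2·M_2 = 6(Δ_1 - Δ_0) = -60
  2·M_1 + 10·M_2 + 3·M_3 = 6(Δ_2 - Δ_1) = 30
Natural end conditions: M_0 = M_3 = 0.
Solving: M_0 = 0, M_1 = -165/14, M_2 = 75/14, M_3 = 0.
On [-1, 0], p(x) = -6 + 251/28·(x + 1) + 0·(x + 1)² - 55/28·(x + 1)³.
With (x + 1) = 1/4: p(-3/4) = -6791/1792.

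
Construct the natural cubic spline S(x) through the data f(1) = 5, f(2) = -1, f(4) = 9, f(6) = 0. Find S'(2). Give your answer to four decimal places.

With m_i denoting the second derivative at x_i, h_i = 1, 2, 2, and Δ_i = (y_(i+1) − y_i)/h_i = -6, 5, -9/2:
  1·m_0 + 6·m_1 + 2·m_2 = 6(Δ_1 - Δ_0) = 66
  2·m_1 + 8·m_2 + 2·m_3 = 6(Δ_2 - Δ_1) = -57
Natural end conditions: m_0 = m_3 = 0.
Solving the tridiagonal system: m_0 = 0, m_1 = 321/22, m_2 = -237/22, m_3 = 0.
On [2, 4], S'(x) = b_1 + 2c_1·(x - 2) + 3d_1·(x - 2)² with b_1 = Δ_1 - h_1(2m_1 + m_2)/6 = -25/22, c_1 = m_1/2 = 321/44, d_1 = (m_2 - m_1)/(6h_1) = -93/44. So S'(2) = -25/22.

-1.1364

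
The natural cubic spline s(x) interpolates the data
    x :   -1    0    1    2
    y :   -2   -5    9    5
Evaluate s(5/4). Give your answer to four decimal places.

9.9469

With M_i denoting the second derivative at x_i, h_i = 1, 1, 1, and Δ_i = (y_(i+1) − y_i)/h_i = -3, 14, -4:
  1·M_0 + 4·M_1 + 1·M_2 = 6(Δ_1 - Δ_0) = 102
  1·M_1 + 4·M_2 + 1·M_3 = 6(Δ_2 - Δ_1) = -108
Natural end conditions: M_0 = M_3 = 0.
Hence M_0 = 0, M_1 = 172/5, M_2 = -178/5, M_3 = 0.
On [1, 2], s(x) = 9 + 118/15·(x - 1) - 89/5·(x - 1)² + 89/15·(x - 1)³.
With (x - 1) = 1/4: s(5/4) = 3183/320.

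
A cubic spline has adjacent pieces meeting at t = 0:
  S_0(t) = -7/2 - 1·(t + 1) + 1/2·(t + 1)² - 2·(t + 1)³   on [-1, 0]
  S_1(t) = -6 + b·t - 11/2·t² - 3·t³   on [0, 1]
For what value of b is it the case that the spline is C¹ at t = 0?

S_0'(t) = -1 + 1·(t + 1) - 6·(t + 1)², so S_0'(0) = -6. On the right, S_1'(0) = b, so b = -6.

-6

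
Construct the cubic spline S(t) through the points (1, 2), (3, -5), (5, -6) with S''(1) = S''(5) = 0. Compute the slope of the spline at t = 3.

-2

Put m_i = S'' at the i-th knot. Here h = (2, 2) and Δ = (-7/2, -1/2), so the interior equations h_(i-1)·m_(i-1) + 2(h_(i-1)+h_i)·m_i + h_i·m_(i+1) = 6(Δ_i − Δ_(i-1)) read
  2·m_0 + 8·m_1 + 2·m_2 = 6(Δ_1 - Δ_0) = 18
Natural end conditions: m_0 = m_2 = 0.
Hence m_0 = 0, m_1 = 9/4, m_2 = 0.
On [3, 5], S'(t) = b_1 + 2c_1·(t - 3) + 3d_1·(t - 3)² with b_1 = Δ_1 - h_1(2m_1 + m_2)/6 = -2, c_1 = m_1/2 = 9/8, d_1 = (m_2 - m_1)/(6h_1) = -3/16. So S'(3) = -2.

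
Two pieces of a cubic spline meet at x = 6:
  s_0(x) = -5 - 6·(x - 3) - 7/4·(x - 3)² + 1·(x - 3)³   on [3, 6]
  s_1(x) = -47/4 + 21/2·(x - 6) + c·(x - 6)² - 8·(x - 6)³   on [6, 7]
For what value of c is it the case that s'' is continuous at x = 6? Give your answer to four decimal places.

7.2500

s_0''(x) = -7/2 + 6·(x - 3), so s_0''(6) = 29/2. On the right, s_1''(6) = 2c, so c = 29/4.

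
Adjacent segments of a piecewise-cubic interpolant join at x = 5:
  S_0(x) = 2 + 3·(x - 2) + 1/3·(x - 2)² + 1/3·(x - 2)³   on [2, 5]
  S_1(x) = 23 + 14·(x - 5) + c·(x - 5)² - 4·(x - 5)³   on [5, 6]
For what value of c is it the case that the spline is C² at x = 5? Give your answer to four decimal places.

3.3333

S_0''(x) = 2/3 + 2·(x - 2), so S_0''(5) = 20/3. On the right, S_1''(5) = 2c, so c = 10/3.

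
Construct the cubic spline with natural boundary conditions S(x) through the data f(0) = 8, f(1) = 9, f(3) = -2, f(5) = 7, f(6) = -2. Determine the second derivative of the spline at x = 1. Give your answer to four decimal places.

-11.5000

Let M_i = S''(x_i). Step sizes h_i = 1, 2, 2, 1; slopes of the chords Δ_i = (y_(i+1) - y_i)/h_i = 1, -11/2, 9/2, -9.
  1·M_0 + 6·M_1 + 2·M_2 = 6(Δ_1 - Δ_0) = -39
  2·M_1 + 8·M_2 + 2·M_3 = 6(Δ_2 - Δ_1) = 60
  2·M_2 + 6·M_3 + 1·M_4 = 6(Δ_3 - Δ_2) = -81
Natural end conditions: M_0 = M_4 = 0.
Solving: M_0 = 0, M_1 = -23/2, M_2 = 15, M_3 = -37/2, M_4 = 0.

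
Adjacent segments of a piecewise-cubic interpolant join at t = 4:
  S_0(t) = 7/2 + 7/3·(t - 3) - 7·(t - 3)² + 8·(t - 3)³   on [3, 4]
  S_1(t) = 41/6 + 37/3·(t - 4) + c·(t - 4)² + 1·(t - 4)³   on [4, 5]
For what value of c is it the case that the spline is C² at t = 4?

17

S_0''(t) = -14 + 48·(t - 3), so S_0''(4) = 34. On the right, S_1''(4) = 2c, so c = 17.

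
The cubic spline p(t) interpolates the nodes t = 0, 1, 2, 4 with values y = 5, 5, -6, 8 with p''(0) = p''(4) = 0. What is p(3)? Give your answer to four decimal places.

-4.4130

Put σ_i = p'' at the i-th knot. Here h = (1, 1, 2) and Δ = (0, -11, 7), so the interior equations h_(i-1)·σ_(i-1) + 2(h_(i-1)+h_i)·σ_i + h_i·σ_(i+1) = 6(Δ_i − Δ_(i-1)) read
  1·σ_0 + 4·σ_1 + 1·σ_2 = 6(Δ_1 - Δ_0) = -66
  1·σ_1 + 6·σ_2 + 2·σ_3 = 6(Δ_2 - Δ_1) = 108
Natural end conditions: σ_0 = σ_3 = 0.
Solving: σ_0 = 0, σ_1 = -504/23, σ_2 = 498/23, σ_3 = 0.
On [2, 4], p(t) = -6 - 171/23·(t - 2) + 249/23·(t - 2)² - 83/46·(t - 2)³.
With (t - 2) = 1: p(3) = -203/46.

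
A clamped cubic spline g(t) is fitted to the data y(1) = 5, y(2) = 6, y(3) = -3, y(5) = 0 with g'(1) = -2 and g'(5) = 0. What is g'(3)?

With m_i denoting the second derivative at x_i, h_i = 1, 1, 2, and Δ_i = (y_(i+1) − y_i)/h_i = 1, -9, 3/2:
  1·m_0 + 4·m_1 + 1·m_2 = 6(Δ_1 - Δ_0) = -60
  1·m_1 + 6·m_2 + 2·m_3 = 6(Δ_2 - Δ_1) = 63
Clamped end conditions give two more equations: 2h_0·m_0 + h_0·m_1 = 6(Δ_0 - g'(1)) = 18 and h_2·m_2 + 2h_2·m_3 = 6(g'(5) - Δ_2) = -9.
Forward elimination and back-substitution give m_0 = 43/2, m_1 = -25, m_2 = 37/2, m_3 = -23/2.
On [3, 5], g'(t) = b_2 + 2c_2·(t - 3) + 3d_2·(t - 3)² with b_2 = Δ_2 - h_2(2m_2 + m_3)/6 = -7, c_2 = m_2/2 = 37/4, d_2 = (m_3 - m_2)/(6h_2) = -5/2. So g'(3) = -7.

-7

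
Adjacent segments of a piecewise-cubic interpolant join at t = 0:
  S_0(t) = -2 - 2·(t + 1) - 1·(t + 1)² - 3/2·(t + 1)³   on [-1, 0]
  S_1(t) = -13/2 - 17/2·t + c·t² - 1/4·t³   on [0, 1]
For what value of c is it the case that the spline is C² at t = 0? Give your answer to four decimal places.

S_0''(t) = -2 - 9·(t + 1), so S_0''(0) = -11. On the right, S_1''(0) = 2c, so c = -11/2.

-5.5000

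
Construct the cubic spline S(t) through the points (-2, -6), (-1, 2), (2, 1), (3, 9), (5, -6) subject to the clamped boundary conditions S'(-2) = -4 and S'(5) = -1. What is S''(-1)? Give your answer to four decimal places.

Put m_i = S'' at the i-th knot. Here h = (1, 3, 1, 2) and Δ = (8, -1/3, 8, -15/2), so the interior equations h_(i-1)·m_(i-1) + 2(h_(i-1)+h_i)·m_i + h_i·m_(i+1) = 6(Δ_i − Δ_(i-1)) read
  1·m_0 + 8·m_1 + 3·m_2 = 6(Δ_1 - Δ_0) = -50
  3·m_1 + 8·m_2 + 1·m_3 = 6(Δ_2 - Δ_1) = 50
  1·m_2 + 6·m_3 + 2·m_4 = 6(Δ_3 - Δ_2) = -93
Clamped end conditions give two more equations: 2h_0·m_0 + h_0·m_1 = 6(Δ_0 - S'(-2)) = 72 and h_3·m_3 + 2h_3·m_4 = 6(S'(5) - Δ_3) = 39.
Hence m_0 = 4947/110, m_1 = -987/55, m_2 = 1069/66, m_3 = -4247/165, m_4 = 14929/660.

-17.9455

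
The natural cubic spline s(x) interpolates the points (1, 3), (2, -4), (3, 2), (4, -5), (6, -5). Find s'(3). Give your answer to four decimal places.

Write m_i for s''(x_i). With h_i = 1, 1, 1, 2 and divided differences Δ_i = -7, 6, -7, 0, the continuity of s' gives the tridiagonal system
  1·m_0 + 4·m_1 + 1·m_2 = 6(Δ_1 - Δ_0) = 78
  1·m_1 + 4·m_2 + 1·m_3 = 6(Δ_2 - Δ_1) = -78
  1·m_2 + 6·m_3 + 2·m_4 = 6(Δ_3 - Δ_2) = 42
Natural end conditions: m_0 = m_4 = 0.
Forward elimination and back-substitution give m_0 = 0, m_1 = 1152/43, m_2 = -1254/43, m_3 = 510/43, m_4 = 0.
On [3, 4], s'(x) = b_2 + 2c_2·(x - 3) + 3d_2·(x - 3)² with b_2 = Δ_2 - h_2(2m_2 + m_3)/6 = 32/43, c_2 = m_2/2 = -627/43, d_2 = (m_3 - m_2)/(6h_2) = 294/43. So s'(3) = 32/43.

0.7442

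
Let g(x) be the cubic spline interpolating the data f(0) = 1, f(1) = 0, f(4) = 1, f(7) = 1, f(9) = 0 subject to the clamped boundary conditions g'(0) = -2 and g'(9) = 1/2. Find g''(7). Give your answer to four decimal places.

Let σ_i = g''(x_i). Step sizes h_i = 1, 3, 3, 2; slopes of the chords Δ_i = (y_(i+1) - y_i)/h_i = -1, 1/3, 0, -1/2.
  1·σ_0 + 8·σ_1 + 3·σ_2 = 6(Δ_1 - Δ_0) = 8
  3·σ_1 + 12·σ_2 + 3·σ_3 = 6(Δ_2 - Δ_1) = -2
  3·σ_2 + 10·σ_3 + 2·σ_4 = 6(Δ_3 - Δ_2) = -3
Clamped end conditions give two more equations: 2h_0·σ_0 + h_0·σ_1 = 6(Δ_0 - g'(0)) = 6 and h_3·σ_3 + 2h_3·σ_4 = 6(g'(9) - Δ_3) = 6.
Hence σ_0 = 386/147, σ_1 = 110/147, σ_2 = -10/49, σ_3 = -88/147, σ_4 = 529/294.

-0.5986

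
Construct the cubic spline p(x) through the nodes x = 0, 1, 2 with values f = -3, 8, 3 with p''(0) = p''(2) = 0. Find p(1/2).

4

Put M_i = p'' at the i-th knot. Here h = (1, 1) and Δ = (11, -5), so the interior equations h_(i-1)·M_(i-1) + 2(h_(i-1)+h_i)·M_i + h_i·M_(i+1) = 6(Δ_i − Δ_(i-1)) read
  1·M_0 + 4·M_1 + 1·M_2 = 6(Δ_1 - Δ_0) = -96
Natural end conditions: M_0 = M_2 = 0.
Solving the tridiagonal system: M_0 = 0, M_1 = -24, M_2 = 0.
On [0, 1], p(x) = -3 + 15·x + 0·x² - 4·x³.
With x = 1/2: p(1/2) = 4.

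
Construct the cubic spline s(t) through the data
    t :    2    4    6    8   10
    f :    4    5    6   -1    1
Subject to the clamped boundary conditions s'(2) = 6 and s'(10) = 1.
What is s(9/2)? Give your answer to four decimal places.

Write M_i for s''(x_i). With h_i = 2, 2, 2, 2 and divided differences Δ_i = 1/2, 1/2, -7/2, 1, the continuity of s' gives the tridiagonal system
  2·M_0 + 8·M_1 + 2·M_2 = 6(Δ_1 - Δ_0) = 0
  2·M_1 + 8·M_2 + 2·M_3 = 6(Δ_2 - Δ_1) = -24
  2·M_2 + 8·M_3 + 2·M_4 = 6(Δ_3 - Δ_2) = 27
Clamped end conditions give two more equations: 2h_0·M_0 + h_0·M_1 = 6(Δ_0 - s'(2)) = -33 and h_3·M_3 + 2h_3·M_4 = 6(s'(10) - Δ_3) = 0.
Solving the tridiagonal system: M_0 = -163/16, M_1 = 31/8, M_2 = -85/16, M_3 = 43/8, M_4 = -43/16.
On [4, 6], s(t) = 5 - 5/16·(t - 4) + 31/16·(t - 4)² - 49/64·(t - 4)³.
With (t - 4) = 1/2: s(9/2) = 2679/512.

5.2324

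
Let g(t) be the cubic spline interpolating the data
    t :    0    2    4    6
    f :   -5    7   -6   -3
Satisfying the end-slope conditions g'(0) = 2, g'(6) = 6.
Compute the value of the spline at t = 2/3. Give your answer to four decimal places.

With M_i denoting the second derivative at x_i, h_i = 2, 2, 2, and Δ_i = (y_(i+1) − y_i)/h_i = 6, -13/2, 3/2:
  2·M_0 + 8·M_1 + 2·M_2 = 6(Δ_1 - Δ_0) = -75
  2·M_1 + 8·M_2 + 2·M_3 = 6(Δ_2 - Δ_1) = 48
Clamped end conditions give two more equations: 2h_0·M_0 + h_0·M_1 = 6(Δ_0 - g'(0)) = 24 and h_2·M_2 + 2h_2·M_3 = 6(g'(6) - Δ_2) = 27.
Hence M_0 = 203/15, M_1 = -226/15, M_2 = 277/30, M_3 = 32/15.
On [0, 2], g(t) = -5 + 2·t + 203/30·t² - 143/60·t³.
With t = 2/3: g(2/3) = -553/405.

-1.3654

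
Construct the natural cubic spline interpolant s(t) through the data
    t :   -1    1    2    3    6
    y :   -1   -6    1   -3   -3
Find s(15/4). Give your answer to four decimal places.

-5.7789

Write σ_i for s''(x_i). With h_i = 2, 1, 1, 3 and divided differences Δ_i = -5/2, 7, -4, 0, the continuity of s' gives the tridiagonal system
  2·σ_0 + 6·σ_1 + 1·σ_2 = 6(Δ_1 - Δ_0) = 57
  1·σ_1 + 4·σ_2 + 1·σ_3 = 6(Δ_2 - Δ_1) = -66
  1·σ_2 + 8·σ_3 + 3·σ_4 = 6(Δ_3 - Δ_2) = 24
Natural end conditions: σ_0 = σ_4 = 0.
Solving the tridiagonal system: σ_0 = 0, σ_1 = 2319/178, σ_2 = -1884/89, σ_3 = 1005/178, σ_4 = 0.
On [3, 6], s(t) = -3 - 1005/178·(t - 3) + 1005/356·(t - 3)² - 335/1068·(t - 3)³.
With (t - 3) = 3/4: s(15/4) = -131667/22784.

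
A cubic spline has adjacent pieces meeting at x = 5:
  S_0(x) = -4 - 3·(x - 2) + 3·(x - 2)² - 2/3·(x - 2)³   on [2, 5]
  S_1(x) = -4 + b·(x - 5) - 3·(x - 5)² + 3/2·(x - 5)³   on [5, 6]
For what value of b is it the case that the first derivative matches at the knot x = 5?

-3

S_0'(x) = -3 + 6·(x - 2) - 2·(x - 2)², so S_0'(5) = -3. On the right, S_1'(5) = b, so b = -3.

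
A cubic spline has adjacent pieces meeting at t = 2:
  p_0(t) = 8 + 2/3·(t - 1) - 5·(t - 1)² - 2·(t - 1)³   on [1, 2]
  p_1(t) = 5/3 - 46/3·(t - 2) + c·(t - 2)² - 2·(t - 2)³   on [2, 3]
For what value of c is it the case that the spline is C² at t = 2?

-11

p_0''(t) = -10 - 12·(t - 1), so p_0''(2) = -22. On the right, p_1''(2) = 2c, so c = -11.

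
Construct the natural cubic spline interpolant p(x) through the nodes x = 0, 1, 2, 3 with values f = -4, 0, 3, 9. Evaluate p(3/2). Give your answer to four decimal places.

Put σ_i = p'' at the i-th knot. Here h = (1, 1, 1) and Δ = (4, 3, 6), so the interior equations h_(i-1)·σ_(i-1) + 2(h_(i-1)+h_i)·σ_i + h_i·σ_(i+1) = 6(Δ_i − Δ_(i-1)) read
  1·σ_0 + 4·σ_1 + 1·σ_2 = 6(Δ_1 - Δ_0) = -6
  1·σ_1 + 4·σ_2 + 1·σ_3 = 6(Δ_2 - Δ_1) = 18
Natural end conditions: σ_0 = σ_3 = 0.
Hence σ_0 = 0, σ_1 = -14/5, σ_2 = 26/5, σ_3 = 0.
On [1, 2], p(x) = 0 + 46/15·(x - 1) - 7/5·(x - 1)² + 4/3·(x - 1)³.
With (x - 1) = 1/2: p(3/2) = 27/20.

1.3500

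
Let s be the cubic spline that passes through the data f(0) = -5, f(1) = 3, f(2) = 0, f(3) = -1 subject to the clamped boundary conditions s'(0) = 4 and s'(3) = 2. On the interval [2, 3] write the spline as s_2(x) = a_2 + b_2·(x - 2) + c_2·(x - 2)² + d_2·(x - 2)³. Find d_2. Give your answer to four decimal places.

-0.4667

Let M_i = s''(x_i). Step sizes h_i = 1, 1, 1; slopes of the chords Δ_i = (y_(i+1) - y_i)/h_i = 8, -3, -1.
  1·M_0 + 4·M_1 + 1·M_2 = 6(Δ_1 - Δ_0) = -66
  1·M_1 + 4·M_2 + 1·M_3 = 6(Δ_2 - Δ_1) = 12
Clamped end conditions give two more equations: 2h_0·M_0 + h_0·M_1 = 6(Δ_0 - s'(0)) = 24 and h_2·M_2 + 2h_2·M_3 = 6(s'(3) - Δ_2) = 18.
Solving the tridiagonal system: M_0 = 364/15, M_1 = -368/15, M_2 = 118/15, M_3 = 76/15.
On [2, 3], with s_2(x) = a_2 + b_2·(x - 2) + c_2·(x - 2)² + d_2·(x - 2)³: c_2 = M_2/2 = 59/15, d_2 = (M_3 - M_2)/(6h_2) = -7/15, b_2 = Δ_2 - h_2(2M_2 + M_3)/6 = -67/15.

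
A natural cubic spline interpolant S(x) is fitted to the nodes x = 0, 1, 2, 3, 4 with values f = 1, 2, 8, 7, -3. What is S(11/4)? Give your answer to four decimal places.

8.2494

Put m_i = S'' at the i-th knot. Here h = (1, 1, 1, 1) and Δ = (1, 6, -1, -10), so the interior equations h_(i-1)·m_(i-1) + 2(h_(i-1)+h_i)·m_i + h_i·m_(i+1) = 6(Δ_i − Δ_(i-1)) read
  1·m_0 + 4·m_1 + 1·m_2 = 6(Δ_1 - Δ_0) = 30
  1·m_1 + 4·m_2 + 1·m_3 = 6(Δ_2 - Δ_1) = -42
  1·m_2 + 4·m_3 + 1·m_4 = 6(Δ_3 - Δ_2) = -54
Natural end conditions: m_0 = m_4 = 0.
Forward elimination and back-substitution give m_0 = 0, m_1 = 141/14, m_2 = -72/7, m_3 = -153/14, m_4 = 0.
On [2, 3], S(x) = 8 + 17/4·(x - 2) - 36/7·(x - 2)² - 3/28·(x - 2)³.
With (x - 2) = 3/4: S(11/4) = 14783/1792.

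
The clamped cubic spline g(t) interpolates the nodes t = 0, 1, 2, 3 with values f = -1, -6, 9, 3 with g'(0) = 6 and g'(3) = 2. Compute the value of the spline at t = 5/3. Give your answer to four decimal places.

Write M_i for g''(x_i). With h_i = 1, 1, 1 and divided differences Δ_i = -5, 15, -6, the continuity of g' gives the tridiagonal system
  1·M_0 + 4·M_1 + 1·M_2 = 6(Δ_1 - Δ_0) = 120
  1·M_1 + 4·M_2 + 1·M_3 = 6(Δ_2 - Δ_1) = -126
Clamped end conditions give two more equations: 2h_0·M_0 + h_0·M_1 = 6(Δ_0 - g'(0)) = -66 and h_2·M_2 + 2h_2·M_3 = 6(g'(3) - Δ_2) = 48.
Hence M_0 = -952/15, M_1 = 914/15, M_2 = -904/15, M_3 = 812/15.
On [1, 2], g(t) = -6 + 71/15·(t - 1) + 457/15·(t - 1)² - 101/5·(t - 1)³.
With (t - 1) = 2/3: g(5/3) = 212/45.

4.7111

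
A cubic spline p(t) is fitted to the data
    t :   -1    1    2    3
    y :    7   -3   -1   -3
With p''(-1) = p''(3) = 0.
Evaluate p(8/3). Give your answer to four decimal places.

Let M_i = p''(x_i). Step sizes h_i = 2, 1, 1; slopes of the chords Δ_i = (y_(i+1) - y_i)/h_i = -5, 2, -2.
  2·M_0 + 6·M_1 + 1·M_2 = 6(Δ_1 - Δ_0) = 42
  1·M_1 + 4·M_2 + 1·M_3 = 6(Δ_2 - Δ_1) = -24
Natural end conditions: M_0 = M_3 = 0.
Solving: M_0 = 0, M_1 = 192/23, M_2 = -186/23, M_3 = 0.
On [2, 3], p(t) = -1 + 16/23·(t - 2) - 93/23·(t - 2)² + 31/23·(t - 2)³.
With (t - 2) = 2/3: p(8/3) = -1201/621.

-1.9340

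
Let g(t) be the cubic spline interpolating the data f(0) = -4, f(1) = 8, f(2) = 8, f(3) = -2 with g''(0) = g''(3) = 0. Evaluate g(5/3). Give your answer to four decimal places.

Write M_i for g''(x_i). With h_i = 1, 1, 1 and divided differences Δ_i = 12, 0, -10, the continuity of g' gives the tridiagonal system
  1·M_0 + 4·M_1 + 1·M_2 = 6(Δ_1 - Δ_0) = -72
  1·M_1 + 4·M_2 + 1·M_3 = 6(Δ_2 - Δ_1) = -60
Natural end conditions: M_0 = M_3 = 0.
Hence M_0 = 0, M_1 = -76/5, M_2 = -56/5, M_3 = 0.
On [1, 2], g(t) = 8 + 104/15·(t - 1) - 38/5·(t - 1)² + 2/3·(t - 1)³.
With (t - 1) = 2/3: g(5/3) = 3824/405.

9.4420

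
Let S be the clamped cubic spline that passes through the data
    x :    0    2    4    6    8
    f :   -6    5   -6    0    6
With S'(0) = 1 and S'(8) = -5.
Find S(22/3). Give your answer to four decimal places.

6.9153

Let m_i = S''(x_i). Step sizes h_i = 2, 2, 2, 2; slopes of the chords Δ_i = (y_(i+1) - y_i)/h_i = 11/2, -11/2, 3, 3.
  2·m_0 + 8·m_1 + 2·m_2 = 6(Δ_1 - Δ_0) = -66
  2·m_1 + 8·m_2 + 2·m_3 = 6(Δ_2 - Δ_1) = 51
  2·m_2 + 8·m_3 + 2·m_4 = 6(Δ_3 - Δ_2) = 0
Clamped end conditions give two more equations: 2h_0·m_0 + h_0·m_1 = 6(Δ_0 - S'(0)) = 27 and h_3·m_3 + 2h_3·m_4 = 6(S'(8) - Δ_3) = -48.
Forward elimination and back-substitution give m_0 = 387/28, m_1 = -99/7, m_2 = 39/4, m_3 = 9/14, m_4 = -345/28.
On [6, 8], S(x) = 0 + 187/28·(x - 6) + 9/28·(x - 6)² - 121/112·(x - 6)³.
With (x - 6) = 4/3: S(22/3) = 1307/189.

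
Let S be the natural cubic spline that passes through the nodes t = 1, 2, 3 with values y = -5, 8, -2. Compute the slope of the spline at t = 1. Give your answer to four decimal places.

18.7500

Write M_i for S''(x_i). With h_i = 1, 1 and divided differences Δ_i = 13, -10, the continuity of S' gives the tridiagonal system
  1·M_0 + 4·M_1 + 1·M_2 = 6(Δ_1 - Δ_0) = -138
Natural end conditions: M_0 = M_2 = 0.
Forward elimination and back-substitution give M_0 = 0, M_1 = -69/2, M_2 = 0.
On [1, 2], S'(t) = b_0 + 2c_0·(t - 1) + 3d_0·(t - 1)² with b_0 = Δ_0 - h_0(2M_0 + M_1)/6 = 75/4, c_0 = M_0/2 = 0, d_0 = (M_1 - M_0)/(6h_0) = -23/4. So S'(1) = 75/4.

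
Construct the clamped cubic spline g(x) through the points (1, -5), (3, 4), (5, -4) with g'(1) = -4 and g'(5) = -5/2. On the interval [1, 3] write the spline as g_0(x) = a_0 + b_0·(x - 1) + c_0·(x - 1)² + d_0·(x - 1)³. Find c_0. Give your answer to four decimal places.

9.7500

Put σ_i = g'' at the i-th knot. Here h = (2, 2) and Δ = (9/2, -4), so the interior equations h_(i-1)·σ_(i-1) + 2(h_(i-1)+h_i)·σ_i + h_i·σ_(i+1) = 6(Δ_i − Δ_(i-1)) read
  2·σ_0 + 8·σ_1 + 2·σ_2 = 6(Δ_1 - Δ_0) = -51
Clamped end conditions give two more equations: 2h_0·σ_0 + h_0·σ_1 = 6(Δ_0 - g'(1)) = 51 and h_1·σ_1 + 2h_1·σ_2 = 6(g'(5) - Δ_1) = 9.
Forward elimination and back-substitution give σ_0 = 39/2, σ_1 = -27/2, σ_2 = 9.
On [1, 3], with g_0(x) = a_0 + b_0·(x - 1) + c_0·(x - 1)² + d_0·(x - 1)³: c_0 = σ_0/2 = 39/4, d_0 = (σ_1 - σ_0)/(6h_0) = -11/4, b_0 = Δ_0 - h_0(2σ_0 + σ_1)/6 = -4.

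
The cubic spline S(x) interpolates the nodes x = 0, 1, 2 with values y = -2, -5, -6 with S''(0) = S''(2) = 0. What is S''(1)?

With σ_i denoting the second derivative at x_i, h_i = 1, 1, and Δ_i = (y_(i+1) − y_i)/h_i = -3, -1:
  1·σ_0 + 4·σ_1 + 1·σ_2 = 6(Δ_1 - Δ_0) = 12
Natural end conditions: σ_0 = σ_2 = 0.
Hence σ_0 = 0, σ_1 = 3, σ_2 = 0.

3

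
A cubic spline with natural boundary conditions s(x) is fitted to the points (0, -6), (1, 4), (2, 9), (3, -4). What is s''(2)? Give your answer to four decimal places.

-26.8000

Write σ_i for s''(x_i). With h_i = 1, 1, 1 and divided differences Δ_i = 10, 5, -13, the continuity of s' gives the tridiagonal system
  1·σ_0 + 4·σ_1 + 1·σ_2 = 6(Δ_1 - Δ_0) = -30
  1·σ_1 + 4·σ_2 + 1·σ_3 = 6(Δ_2 - Δ_1) = -108
Natural end conditions: σ_0 = σ_3 = 0.
Solving the tridiagonal system: σ_0 = 0, σ_1 = -4/5, σ_2 = -134/5, σ_3 = 0.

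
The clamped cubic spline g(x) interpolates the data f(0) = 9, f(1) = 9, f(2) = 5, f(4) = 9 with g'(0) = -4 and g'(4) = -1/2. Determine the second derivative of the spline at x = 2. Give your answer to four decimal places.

Write m_i for g''(x_i). With h_i = 1, 1, 2 and divided differences Δ_i = 0, -4, 2, the continuity of g' gives the tridiagonal system
  1·m_0 + 4·m_1 + 1·m_2 = 6(Δ_1 - Δ_0) = -24
  1·m_1 + 6·m_2 + 2·m_3 = 6(Δ_2 - Δ_1) = 36
Clamped end conditions give two more equations: 2h_0·m_0 + h_0·m_1 = 6(Δ_0 - g'(0)) = 24 and h_2·m_2 + 2h_2·m_3 = 6(g'(4) - Δ_2) = -15.
Solving the tridiagonal system: m_0 = 413/22, m_1 = -149/11, m_2 = 251/22, m_3 = -104/11.

11.4091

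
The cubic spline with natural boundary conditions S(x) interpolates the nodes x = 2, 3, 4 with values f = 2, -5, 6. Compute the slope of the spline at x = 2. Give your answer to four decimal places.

Let M_i = S''(x_i). Step sizes h_i = 1, 1; slopes of the chords Δ_i = (y_(i+1) - y_i)/h_i = -7, 11.
  1·M_0 + 4·M_1 + 1·M_2 = 6(Δ_1 - Δ_0) = 108
Natural end conditions: M_0 = M_2 = 0.
Solving the tridiagonal system: M_0 = 0, M_1 = 27, M_2 = 0.
On [2, 3], S'(x) = b_0 + 2c_0·(x - 2) + 3d_0·(x - 2)² with b_0 = Δ_0 - h_0(2M_0 + M_1)/6 = -23/2, c_0 = M_0/2 = 0, d_0 = (M_1 - M_0)/(6h_0) = 9/2. So S'(2) = -23/2.

-11.5000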